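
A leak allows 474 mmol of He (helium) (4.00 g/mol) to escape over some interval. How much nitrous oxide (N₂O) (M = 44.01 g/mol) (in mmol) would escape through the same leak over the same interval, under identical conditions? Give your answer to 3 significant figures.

Graham's law gives rate_N₂O/rate_He = √(M_He/M_N₂O) = √(4.00/44.01) = √0.09089 = 0.3015.
So the amount for N₂O is 474 × 0.3015 = 143 mmol.

143 mmol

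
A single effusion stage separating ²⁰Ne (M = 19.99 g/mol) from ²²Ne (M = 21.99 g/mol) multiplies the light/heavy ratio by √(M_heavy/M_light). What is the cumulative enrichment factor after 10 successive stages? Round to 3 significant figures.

The single-stage factor is √(M_heavy/M_light), so 10 stages give [√(21.99/19.99)]^10 = (21.99/19.99)^(10/2).
= 1.10005^5 = 1.61.

1.61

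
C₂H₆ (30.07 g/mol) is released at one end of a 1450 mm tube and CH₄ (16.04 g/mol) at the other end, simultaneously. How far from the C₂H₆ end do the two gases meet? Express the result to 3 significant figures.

Graham's law gives d_C₂H₆/d_CH₄ = rate_C₂H₆/rate_CH₄ = √(M_CH₄/M_C₂H₆) = √(16.04/30.07) = 0.7304.
With d_C₂H₆ + d_CH₄ = 1450 mm, d_CH₄ = 1450/(1 + 0.7304) = 838.0 mm.
d_C₂H₆ = 1450 − 838.0 = 612 mm.

612 mm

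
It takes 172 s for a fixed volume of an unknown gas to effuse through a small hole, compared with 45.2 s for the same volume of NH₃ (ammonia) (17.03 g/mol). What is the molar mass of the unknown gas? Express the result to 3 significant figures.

Graham's law gives t_X/t_NH₃ = √(M_X/M_NH₃).
172/45.2 = 3.805 = √(M_X/17.03)
M_X = 17.03 × 3.805² = 17.03 × 14.48 = 247 g/mol

247 g/mol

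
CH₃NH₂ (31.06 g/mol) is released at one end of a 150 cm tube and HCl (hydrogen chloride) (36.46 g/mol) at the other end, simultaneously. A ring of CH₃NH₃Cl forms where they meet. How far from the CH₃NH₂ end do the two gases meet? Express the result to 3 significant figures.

Distances travelled in equal time are proportional to diffusion rates, so d_CH₃NH₂/d_HCl = √(M_HCl/M_CH₃NH₂) = √(36.46/31.06) = 1.083.
With d_CH₃NH₂ + d_HCl = 150 cm, d_HCl = 150/(1 + 1.083) = 72.00 cm.
d_CH₃NH₂ = 150 − 72.00 = 78.0 cm.

78.0 cm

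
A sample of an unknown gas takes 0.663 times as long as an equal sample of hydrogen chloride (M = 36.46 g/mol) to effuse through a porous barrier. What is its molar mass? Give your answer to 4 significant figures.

From Graham's law, t_X/t_HCl = √(M_X/M_HCl).
0.663 = √(M_X/36.46)
M_X = 36.46 × 0.663² = 36.46 × 0.4396 = 16.03 g/mol

16.03 g/mol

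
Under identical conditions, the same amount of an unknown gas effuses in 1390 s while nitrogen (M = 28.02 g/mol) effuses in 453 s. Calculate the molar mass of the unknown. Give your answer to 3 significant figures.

264 g/mol

Using Graham's law: t_X/t_N₂ = √(M_X/M_N₂).
1390/453 = 3.068 = √(M_X/28.02)
M_X = 28.02 × 3.068² = 28.02 × 9.415 = 264 g/mol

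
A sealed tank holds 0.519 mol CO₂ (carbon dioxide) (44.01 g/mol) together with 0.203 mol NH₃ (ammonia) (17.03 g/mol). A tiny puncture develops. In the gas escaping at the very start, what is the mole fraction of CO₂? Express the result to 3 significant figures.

Each component's effusion rate ∝ (its partial pressure)·(1/√M) ∝ n_i/√M_i.
Mole fraction of CO₂ in the effusate = (n_CO₂/√M_CO₂) / (n_CO₂/√M_CO₂ + n_NH₃/√M_NH₃)
= (0.519/√44.01) / (0.519/√44.01 + 0.203/√17.03) = 0.07823/(0.07823 + 0.04919) = 0.614.

0.614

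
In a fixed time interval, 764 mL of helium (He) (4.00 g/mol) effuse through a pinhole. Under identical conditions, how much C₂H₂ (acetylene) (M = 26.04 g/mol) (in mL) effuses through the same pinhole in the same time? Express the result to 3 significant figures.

299 mL

Using Graham's law: rate_C₂H₂/rate_He = √(M_He/M_C₂H₂) = √(4.00/26.04) = √0.1536 = 0.3919.
So the volume for C₂H₂ is 764 × 0.3919 = 299 mL.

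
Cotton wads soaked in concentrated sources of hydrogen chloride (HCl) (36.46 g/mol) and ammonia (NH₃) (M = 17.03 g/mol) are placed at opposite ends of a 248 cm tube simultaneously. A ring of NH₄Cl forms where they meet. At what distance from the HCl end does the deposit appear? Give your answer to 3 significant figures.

101 cm

The fronts meet when d_HCl + d_NH₃ = L with d_HCl/d_NH₃ = √(M_NH₃/M_HCl) (Graham's law). Here √(M_NH₃/M_HCl) = √(17.03/36.46) = 0.6834.
With d_HCl + d_NH₃ = 248 cm, d_NH₃ = 248/(1 + 0.6834) = 147.3 cm.
d_HCl = 248 − 147.3 = 101 cm.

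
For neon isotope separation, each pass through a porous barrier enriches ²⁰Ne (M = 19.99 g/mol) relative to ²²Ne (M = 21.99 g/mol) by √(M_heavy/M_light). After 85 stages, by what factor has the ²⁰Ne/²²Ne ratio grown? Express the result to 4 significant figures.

57.55

The single-stage factor is √(M_heavy/M_light), so 85 stages give [√(21.99/19.99)]^85 = (21.99/19.99)^(85/2).
= 1.10005^(85/2) = 57.55.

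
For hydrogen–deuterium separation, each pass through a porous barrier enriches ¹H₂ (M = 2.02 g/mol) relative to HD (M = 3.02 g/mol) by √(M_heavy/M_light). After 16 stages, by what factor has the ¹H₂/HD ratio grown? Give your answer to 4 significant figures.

24.96

The single-stage factor is √(M_heavy/M_light), so 16 stages give [√(3.02/2.02)]^16 = (3.02/2.02)^(16/2).
= 1.49505^8 = 24.96.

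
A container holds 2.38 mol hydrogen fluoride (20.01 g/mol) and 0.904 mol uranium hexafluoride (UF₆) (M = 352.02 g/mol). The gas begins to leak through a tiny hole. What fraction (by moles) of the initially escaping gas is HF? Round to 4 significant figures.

0.9170

Rate_i ∝ x_i/√M_i (Graham's law weighted by mole fraction), so the effusate composition follows n_i/√M_i.
So x_HF in the escaping gas = (n_HF/√M_HF) / Σ(n_i/√M_i)
= (2.38/√20.01) / (2.38/√20.01 + 0.904/√352.02) = 0.5321/(0.5321 + 0.04818) = 0.9170.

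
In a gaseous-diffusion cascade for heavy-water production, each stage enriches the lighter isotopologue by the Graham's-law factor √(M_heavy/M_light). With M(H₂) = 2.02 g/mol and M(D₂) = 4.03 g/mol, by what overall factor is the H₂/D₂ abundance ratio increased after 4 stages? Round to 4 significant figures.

3.980

Each stage multiplies the ratio by α = √(4.03/2.02), so after 4 stages the overall factor is α^4 = (4.03/2.02)^(4/2).
= 1.99505^2 = 3.980.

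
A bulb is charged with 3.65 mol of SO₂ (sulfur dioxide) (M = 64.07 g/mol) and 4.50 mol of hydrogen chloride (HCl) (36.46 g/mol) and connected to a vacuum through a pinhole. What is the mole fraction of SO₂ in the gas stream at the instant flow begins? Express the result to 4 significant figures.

Each component's effusion rate ∝ (its partial pressure)·(1/√M) ∝ n_i/√M_i.
So x_SO₂ in the escaping gas = (n_SO₂/√M_SO₂) / Σ(n_i/√M_i)
= (3.65/√64.07) / (3.65/√64.07 + 4.50/√36.46) = 0.4560/(0.4560 + 0.7453) = 0.3796.

0.3796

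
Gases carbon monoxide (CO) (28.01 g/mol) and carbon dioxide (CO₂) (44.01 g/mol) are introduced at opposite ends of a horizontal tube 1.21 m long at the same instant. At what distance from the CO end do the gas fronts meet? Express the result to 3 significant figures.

0.673 m

In equal time, each gas travels a distance ∝ its rate ∝ 1/√M, so d_CO/d_CO₂ = √(M_CO₂/M_CO) = √(44.01/28.01) = 1.253.
With d_CO + d_CO₂ = 1.21 m, d_CO₂ = 1.21/(1 + 1.253) = 0.5369 m.
d_CO = 1.21 − 0.5369 = 0.673 m.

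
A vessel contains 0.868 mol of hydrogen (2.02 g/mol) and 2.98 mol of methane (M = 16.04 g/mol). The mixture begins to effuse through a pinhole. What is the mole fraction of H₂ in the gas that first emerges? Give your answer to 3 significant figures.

Effusion rate of each component ∝ n_i/√M_i (partial pressure × 1/√M).
Mole fraction of H₂ in the effusate = (n_H₂/√M_H₂) / (n_H₂/√M_H₂ + n_CH₄/√M_CH₄)
= (0.868/√2.02) / (0.868/√2.02 + 2.98/√16.04) = 0.6107/(0.6107 + 0.7441) = 0.451.

0.451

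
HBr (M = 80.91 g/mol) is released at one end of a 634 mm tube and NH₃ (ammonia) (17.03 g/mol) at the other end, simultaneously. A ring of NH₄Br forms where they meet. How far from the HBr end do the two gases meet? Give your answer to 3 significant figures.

Graham's law gives d_HBr/d_NH₃ = rate_HBr/rate_NH₃ = √(M_NH₃/M_HBr) = √(17.03/80.91) = 0.4588.
With d_HBr + d_NH₃ = 634 mm, d_NH₃ = 634/(1 + 0.4588) = 434.6 mm.
d_HBr = 634 − 434.6 = 199 mm.

199 mm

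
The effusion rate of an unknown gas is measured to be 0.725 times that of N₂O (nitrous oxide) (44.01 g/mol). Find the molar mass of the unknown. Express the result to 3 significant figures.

Since effusion rate ∝ 1/√M, rate_X/rate_N₂O = √(M_N₂O/M_X).
0.725 = √(44.01/M_X)
M_X = 44.01 / 0.725² = 44.01 / 0.5256 = 83.7 g/mol

83.7 g/mol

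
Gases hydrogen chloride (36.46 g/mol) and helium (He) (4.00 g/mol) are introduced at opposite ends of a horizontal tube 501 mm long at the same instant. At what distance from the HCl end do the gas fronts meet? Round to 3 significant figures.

The fronts meet when d_HCl + d_He = L with d_HCl/d_He = √(M_He/M_HCl) (Graham's law). Here √(M_He/M_HCl) = √(4.00/36.46) = 0.3312.
With d_HCl + d_He = 501 mm, d_He = 501/(1 + 0.3312) = 376.3 mm.
d_HCl = 501 − 376.3 = 125 mm.

125 mm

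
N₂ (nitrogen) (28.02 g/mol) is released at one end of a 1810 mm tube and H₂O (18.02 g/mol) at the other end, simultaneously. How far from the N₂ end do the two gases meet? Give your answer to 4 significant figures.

The fronts meet when d_N₂ + d_H₂O = L with d_N₂/d_H₂O = √(M_H₂O/M_N₂) (Graham's law). Here √(M_H₂O/M_N₂) = √(18.02/28.02) = 0.8019.
With d_N₂ + d_H₂O = 1810 mm, d_H₂O = 1810/(1 + 0.8019) = 1004 mm.
d_N₂ = 1810 − 1004 = 805.5 mm.

805.5 mm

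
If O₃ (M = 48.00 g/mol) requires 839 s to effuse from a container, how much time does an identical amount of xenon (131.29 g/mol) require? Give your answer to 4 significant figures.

1388 s

From Graham's law, t_Xe/t_O₃ = √(M_Xe/M_O₃) = √(131.29/48.00) = √2.735 = 1.654.
So the time for Xe is 839 × 1.654 = 1388 s.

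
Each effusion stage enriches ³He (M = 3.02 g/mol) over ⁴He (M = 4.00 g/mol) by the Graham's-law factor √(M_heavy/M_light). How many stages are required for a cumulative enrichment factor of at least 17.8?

21

Per stage α = (4.00/3.02)^(1/2) = 1.32450^0.5, giving ln α = 0.1405.
Need α^N ≥ 17.8 ⇒ N ≥ ln(17.8) / ln α = 2.879 / 0.1405 = 20.49.
Rounding up, N = 21 stages.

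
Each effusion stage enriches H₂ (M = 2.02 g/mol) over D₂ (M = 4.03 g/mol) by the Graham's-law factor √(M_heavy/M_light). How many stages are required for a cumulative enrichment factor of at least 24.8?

With α = √(4.03/2.02) per stage, ln α = ½ ln(1.99505) = 0.3453.
Need α^N ≥ 24.8 ⇒ N ≥ ln(24.8) / ln α = 3.211 / 0.3453 = 9.30.
Rounding up, N = 10 stages.

10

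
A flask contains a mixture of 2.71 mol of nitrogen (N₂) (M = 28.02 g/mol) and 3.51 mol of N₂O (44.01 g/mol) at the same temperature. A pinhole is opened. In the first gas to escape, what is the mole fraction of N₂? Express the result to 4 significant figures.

Each component's effusion rate ∝ (its partial pressure)·(1/√M) ∝ n_i/√M_i.
Mole fraction of N₂ in the effusate = (n_N₂/√M_N₂) / (n_N₂/√M_N₂ + n_N₂O/√M_N₂O)
= (2.71/√28.02) / (2.71/√28.02 + 3.51/√44.01) = 0.5120/(0.5120 + 0.5291) = 0.4918.

0.4918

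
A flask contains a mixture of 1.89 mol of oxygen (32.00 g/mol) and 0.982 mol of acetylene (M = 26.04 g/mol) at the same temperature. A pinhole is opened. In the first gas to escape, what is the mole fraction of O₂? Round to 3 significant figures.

0.635

Rate_i ∝ x_i/√M_i (Graham's law weighted by mole fraction), so the effusate composition follows n_i/√M_i.
x_O₂(eff) = (n_O₂/√M_O₂) / (n_O₂/√M_O₂ + n_C₂H₂/√M_C₂H₂)
= (1.89/√32.00) / (1.89/√32.00 + 0.982/√26.04) = 0.3341/(0.3341 + 0.1924) = 0.635.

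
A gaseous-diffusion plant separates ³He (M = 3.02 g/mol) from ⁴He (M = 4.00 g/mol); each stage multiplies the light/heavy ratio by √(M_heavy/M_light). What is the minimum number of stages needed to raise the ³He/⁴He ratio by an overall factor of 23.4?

23

With α = √(4.00/3.02) per stage, ln α = ½ ln(1.32450) = 0.1405.
Need α^N ≥ 23.4 ⇒ N ≥ ln(23.4) / ln α = 3.153 / 0.1405 = 22.44.
Rounding up, N = 23 stages.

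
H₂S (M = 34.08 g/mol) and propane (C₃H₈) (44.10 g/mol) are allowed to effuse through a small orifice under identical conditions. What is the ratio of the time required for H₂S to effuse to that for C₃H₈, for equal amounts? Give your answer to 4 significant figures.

0.8791

From Graham's law, t_H₂S/t_C₃H₈ = √(M_H₂S/M_C₃H₈) = √(34.08/44.10) = √0.7728 = 0.8791.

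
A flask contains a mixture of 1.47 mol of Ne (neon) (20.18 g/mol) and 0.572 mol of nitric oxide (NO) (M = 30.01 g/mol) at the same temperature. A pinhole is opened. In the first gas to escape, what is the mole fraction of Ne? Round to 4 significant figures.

0.7581

The effusion rate of species i is ∝ p_i/√M_i ∝ n_i/√M_i.
x_Ne(eff) = (n_Ne/√M_Ne) / (n_Ne/√M_Ne + n_NO/√M_NO)
= (1.47/√20.18) / (1.47/√20.18 + 0.572/√30.01) = 0.3272/(0.3272 + 0.1044) = 0.7581.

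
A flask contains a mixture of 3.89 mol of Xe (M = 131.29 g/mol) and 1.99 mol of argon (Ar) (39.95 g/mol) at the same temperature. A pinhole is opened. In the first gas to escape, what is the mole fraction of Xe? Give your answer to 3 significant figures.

0.519

Each component's effusion rate ∝ (its partial pressure)·(1/√M) ∝ n_i/√M_i.
Mole fraction of Xe in the effusate = (n_Xe/√M_Xe) / (n_Xe/√M_Xe + n_Ar/√M_Ar)
= (3.89/√131.29) / (3.89/√131.29 + 1.99/√39.95) = 0.3395/(0.3395 + 0.3148) = 0.519.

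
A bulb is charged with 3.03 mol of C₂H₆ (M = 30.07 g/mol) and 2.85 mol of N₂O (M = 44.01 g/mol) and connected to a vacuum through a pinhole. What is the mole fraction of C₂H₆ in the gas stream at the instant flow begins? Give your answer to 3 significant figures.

0.563

Rate_i ∝ x_i/√M_i (Graham's law weighted by mole fraction), so the effusate composition follows n_i/√M_i.
x_C₂H₆(eff) = (n_C₂H₆/√M_C₂H₆) / (n_C₂H₆/√M_C₂H₆ + n_N₂O/√M_N₂O)
= (3.03/√30.07) / (3.03/√30.07 + 2.85/√44.01) = 0.5526/(0.5526 + 0.4296) = 0.563.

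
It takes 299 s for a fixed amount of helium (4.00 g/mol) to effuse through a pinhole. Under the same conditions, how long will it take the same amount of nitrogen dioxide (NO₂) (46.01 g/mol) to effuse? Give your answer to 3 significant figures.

By Graham's law, t_NO₂/t_He = √(M_NO₂/M_He) = √(46.01/4.00) = √11.50 = 3.392.
So the time for NO₂ is 299 × 3.392 = 1010 s.

1010 s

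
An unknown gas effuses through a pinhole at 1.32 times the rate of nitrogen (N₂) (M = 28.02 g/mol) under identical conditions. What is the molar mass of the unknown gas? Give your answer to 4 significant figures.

Using Graham's law: rate_X/rate_N₂ = √(M_N₂/M_X).
1.32 = √(28.02/M_X)
M_X = 28.02 / 1.32² = 28.02 / 1.742 = 16.08 g/mol

16.08 g/mol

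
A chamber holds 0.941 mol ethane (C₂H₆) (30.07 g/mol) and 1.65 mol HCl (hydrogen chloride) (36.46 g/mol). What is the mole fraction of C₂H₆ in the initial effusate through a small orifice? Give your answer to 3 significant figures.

The effusion rate of species i is ∝ p_i/√M_i ∝ n_i/√M_i.
x_C₂H₆(eff) = (n_C₂H₆/√M_C₂H₆) / (n_C₂H₆/√M_C₂H₆ + n_HCl/√M_HCl)
= (0.941/√30.07) / (0.941/√30.07 + 1.65/√36.46) = 0.1716/(0.1716 + 0.2733) = 0.386.

0.386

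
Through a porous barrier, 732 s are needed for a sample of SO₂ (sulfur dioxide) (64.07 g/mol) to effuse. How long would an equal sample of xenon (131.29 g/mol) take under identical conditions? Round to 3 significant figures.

By Graham's law, t_Xe/t_SO₂ = √(M_Xe/M_SO₂) = √(131.29/64.07) = √2.049 = 1.431.
So the time for Xe is 732 × 1.431 = 1050 s.

1050 s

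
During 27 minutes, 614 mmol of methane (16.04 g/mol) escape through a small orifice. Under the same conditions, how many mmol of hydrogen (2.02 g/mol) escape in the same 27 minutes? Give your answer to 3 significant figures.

1730 mmol

From Graham's law, rate_H₂/rate_CH₄ = √(M_CH₄/M_H₂) = √(16.04/2.02) = √7.941 = 2.818.
So the amount for H₂ is 614 × 2.818 = 1730 mmol.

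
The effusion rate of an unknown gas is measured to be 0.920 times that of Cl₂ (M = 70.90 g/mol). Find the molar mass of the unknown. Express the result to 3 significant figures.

From Graham's law, rate_X/rate_Cl₂ = √(M_Cl₂/M_X).
0.920 = √(70.90/M_X)
M_X = 70.90 / 0.920² = 70.90 / 0.8464 = 83.8 g/mol

83.8 g/mol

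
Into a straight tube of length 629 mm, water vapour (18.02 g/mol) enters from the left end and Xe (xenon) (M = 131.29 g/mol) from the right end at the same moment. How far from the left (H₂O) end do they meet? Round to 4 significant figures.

459.0 mm

In equal time, each gas travels a distance ∝ its rate ∝ 1/√M, so d_H₂O/d_Xe = √(M_Xe/M_H₂O) = √(131.29/18.02) = 2.699.
With d_H₂O + d_Xe = 629 mm, d_Xe = 629/(1 + 2.699) = 170.0 mm.
d_H₂O = 629 − 170.0 = 459.0 mm.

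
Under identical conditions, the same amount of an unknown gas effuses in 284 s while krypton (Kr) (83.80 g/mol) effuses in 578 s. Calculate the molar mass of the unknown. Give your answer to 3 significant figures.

20.2 g/mol

Using Graham's law: t_X/t_Kr = √(M_X/M_Kr).
284/578 = 0.4913 = √(M_X/83.80)
M_X = 83.80 × 0.4913² = 83.80 × 0.2414 = 20.2 g/mol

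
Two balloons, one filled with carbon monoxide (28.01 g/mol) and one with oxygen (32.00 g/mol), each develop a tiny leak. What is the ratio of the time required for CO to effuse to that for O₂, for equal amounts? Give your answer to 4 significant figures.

By Graham's law, t_CO/t_O₂ = √(M_CO/M_O₂) = √(28.01/32.00) = √0.8753 = 0.9356.

0.9356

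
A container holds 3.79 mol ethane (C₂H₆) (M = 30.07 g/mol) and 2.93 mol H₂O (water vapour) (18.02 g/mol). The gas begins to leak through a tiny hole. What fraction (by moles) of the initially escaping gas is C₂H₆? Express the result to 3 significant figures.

Each component's effusion rate ∝ (its partial pressure)·(1/√M) ∝ n_i/√M_i.
Mole fraction of C₂H₆ in the effusate = (n_C₂H₆/√M_C₂H₆) / (n_C₂H₆/√M_C₂H₆ + n_H₂O/√M_H₂O)
= (3.79/√30.07) / (3.79/√30.07 + 2.93/√18.02) = 0.6912/(0.6912 + 0.6902) = 0.500.

0.500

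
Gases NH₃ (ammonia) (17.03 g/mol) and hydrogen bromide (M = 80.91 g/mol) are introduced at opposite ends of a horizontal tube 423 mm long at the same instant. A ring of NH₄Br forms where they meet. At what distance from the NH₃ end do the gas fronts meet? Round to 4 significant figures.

290.0 mm

The fronts meet when d_NH₃ + d_HBr = L with d_NH₃/d_HBr = √(M_HBr/M_NH₃) (Graham's law). Here √(M_HBr/M_NH₃) = √(80.91/17.03) = 2.180.
With d_NH₃ + d_HBr = 423 mm, d_HBr = 423/(1 + 2.180) = 133.0 mm.
d_NH₃ = 423 − 133.0 = 290.0 mm.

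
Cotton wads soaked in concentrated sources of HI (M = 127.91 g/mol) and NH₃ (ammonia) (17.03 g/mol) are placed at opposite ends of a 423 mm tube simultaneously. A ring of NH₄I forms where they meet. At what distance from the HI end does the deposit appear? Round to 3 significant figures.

In equal time, each gas travels a distance ∝ its rate ∝ 1/√M, so d_HI/d_NH₃ = √(M_NH₃/M_HI) = √(17.03/127.91) = 0.3649.
With d_HI + d_NH₃ = 423 mm, d_NH₃ = 423/(1 + 0.3649) = 309.9 mm.
d_HI = 423 − 309.9 = 113 mm.

113 mm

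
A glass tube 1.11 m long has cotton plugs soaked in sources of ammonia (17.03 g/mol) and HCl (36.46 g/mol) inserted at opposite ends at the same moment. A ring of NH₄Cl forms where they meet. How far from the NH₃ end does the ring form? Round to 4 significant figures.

Graham's law gives d_NH₃/d_HCl = rate_NH₃/rate_HCl = √(M_HCl/M_NH₃) = √(36.46/17.03) = 1.463.
With d_NH₃ + d_HCl = 1.11 m, d_HCl = 1.11/(1 + 1.463) = 0.4506 m.
d_NH₃ = 1.11 − 0.4506 = 0.6594 m.

0.6594 m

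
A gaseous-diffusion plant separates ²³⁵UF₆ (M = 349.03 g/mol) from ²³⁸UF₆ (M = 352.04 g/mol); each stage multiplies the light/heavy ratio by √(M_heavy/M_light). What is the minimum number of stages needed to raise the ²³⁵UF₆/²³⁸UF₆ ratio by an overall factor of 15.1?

633

Per stage α = (352.04/349.03)^(1/2) = 1.00862^0.5, giving ln α = 0.004293.
Need α^N ≥ 15.1 ⇒ N ≥ ln(15.1) / ln α = 2.715 / 0.004293 = 632.29.
So at least 633 stages are needed.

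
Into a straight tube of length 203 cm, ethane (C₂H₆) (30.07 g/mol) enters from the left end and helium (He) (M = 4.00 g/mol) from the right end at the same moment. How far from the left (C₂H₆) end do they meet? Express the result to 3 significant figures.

54.3 cm

The fronts meet when d_C₂H₆ + d_He = L with d_C₂H₆/d_He = √(M_He/M_C₂H₆) (Graham's law). Here √(M_He/M_C₂H₆) = √(4.00/30.07) = 0.3647.
With d_C₂H₆ + d_He = 203 cm, d_He = 203/(1 + 0.3647) = 148.7 cm.
d_C₂H₆ = 203 − 148.7 = 54.3 cm.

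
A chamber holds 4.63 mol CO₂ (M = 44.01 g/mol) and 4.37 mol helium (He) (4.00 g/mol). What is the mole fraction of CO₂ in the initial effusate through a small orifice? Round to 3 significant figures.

0.242

The effusion rate of species i is ∝ p_i/√M_i ∝ n_i/√M_i.
Mole fraction of CO₂ in the effusate = (n_CO₂/√M_CO₂) / (n_CO₂/√M_CO₂ + n_He/√M_He)
= (4.63/√44.01) / (4.63/√44.01 + 4.37/√4.00) = 0.6979/(0.6979 + 2.185) = 0.242.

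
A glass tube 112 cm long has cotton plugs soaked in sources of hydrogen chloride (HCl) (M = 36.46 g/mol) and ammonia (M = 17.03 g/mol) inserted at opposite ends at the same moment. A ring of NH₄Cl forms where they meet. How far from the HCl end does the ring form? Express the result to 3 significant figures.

The fronts meet when d_HCl + d_NH₃ = L with d_HCl/d_NH₃ = √(M_NH₃/M_HCl) (Graham's law). Here √(M_NH₃/M_HCl) = √(17.03/36.46) = 0.6834.
With d_HCl + d_NH₃ = 112 cm, d_NH₃ = 112/(1 + 0.6834) = 66.53 cm.
d_HCl = 112 − 66.53 = 45.5 cm.

45.5 cm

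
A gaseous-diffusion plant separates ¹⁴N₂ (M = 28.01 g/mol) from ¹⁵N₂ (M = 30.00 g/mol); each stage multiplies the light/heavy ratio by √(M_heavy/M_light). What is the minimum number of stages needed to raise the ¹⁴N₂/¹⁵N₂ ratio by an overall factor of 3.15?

34

With α = √(30.00/28.01) per stage, ln α = ½ ln(1.07105) = 0.03432.
Need α^N ≥ 3.15 ⇒ N ≥ ln(3.15) / ln α = 1.147 / 0.03432 = 33.43.
Rounding up, N = 34 stages.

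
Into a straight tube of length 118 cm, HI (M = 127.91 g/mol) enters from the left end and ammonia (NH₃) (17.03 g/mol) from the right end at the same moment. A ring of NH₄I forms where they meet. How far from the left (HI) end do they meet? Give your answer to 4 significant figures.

The fronts meet when d_HI + d_NH₃ = L with d_HI/d_NH₃ = √(M_NH₃/M_HI) (Graham's law). Here √(M_NH₃/M_HI) = √(17.03/127.91) = 0.3649.
With d_HI + d_NH₃ = 118 cm, d_NH₃ = 118/(1 + 0.3649) = 86.45 cm.
d_HI = 118 − 86.45 = 31.55 cm.

31.55 cm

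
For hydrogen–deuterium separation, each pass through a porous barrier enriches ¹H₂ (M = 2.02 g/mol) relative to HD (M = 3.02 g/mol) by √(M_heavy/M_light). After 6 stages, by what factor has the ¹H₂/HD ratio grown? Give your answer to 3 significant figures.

3.34

After 6 stages the ratio has grown by (√(3.02/2.02))^6 = (3.02/2.02)^(6/2).
= 1.49505^3 = 3.34.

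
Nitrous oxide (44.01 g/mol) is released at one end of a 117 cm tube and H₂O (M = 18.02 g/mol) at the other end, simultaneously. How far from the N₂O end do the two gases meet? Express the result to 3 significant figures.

45.7 cm

In equal time, each gas travels a distance ∝ its rate ∝ 1/√M, so d_N₂O/d_H₂O = √(M_H₂O/M_N₂O) = √(18.02/44.01) = 0.6399.
With d_N₂O + d_H₂O = 117 cm, d_H₂O = 117/(1 + 0.6399) = 71.35 cm.
d_N₂O = 117 − 71.35 = 45.7 cm.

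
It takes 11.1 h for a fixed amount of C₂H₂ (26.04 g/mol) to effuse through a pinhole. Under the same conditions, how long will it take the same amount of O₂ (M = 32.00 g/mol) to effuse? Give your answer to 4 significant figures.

12.30 h

From Graham's law, t_O₂/t_C₂H₂ = √(M_O₂/M_C₂H₂) = √(32.00/26.04) = √1.229 = 1.109.
So the time for O₂ is 11.1 × 1.109 = 12.30 h.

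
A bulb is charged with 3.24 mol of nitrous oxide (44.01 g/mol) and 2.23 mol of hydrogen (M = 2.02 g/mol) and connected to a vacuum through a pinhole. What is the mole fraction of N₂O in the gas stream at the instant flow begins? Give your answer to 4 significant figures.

Effusion rate of each component ∝ n_i/√M_i (partial pressure × 1/√M).
So x_N₂O in the escaping gas = (n_N₂O/√M_N₂O) / Σ(n_i/√M_i)
= (3.24/√44.01) / (3.24/√44.01 + 2.23/√2.02) = 0.4884/(0.4884 + 1.569) = 0.2374.

0.2374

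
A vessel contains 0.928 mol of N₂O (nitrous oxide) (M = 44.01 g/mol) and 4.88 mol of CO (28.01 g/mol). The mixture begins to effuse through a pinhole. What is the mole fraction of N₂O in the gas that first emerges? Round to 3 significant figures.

0.132

Effusion rate of each component ∝ n_i/√M_i (partial pressure × 1/√M).
So x_N₂O in the escaping gas = (n_N₂O/√M_N₂O) / Σ(n_i/√M_i)
= (0.928/√44.01) / (0.928/√44.01 + 4.88/√28.01) = 0.1399/(0.1399 + 0.9221) = 0.132.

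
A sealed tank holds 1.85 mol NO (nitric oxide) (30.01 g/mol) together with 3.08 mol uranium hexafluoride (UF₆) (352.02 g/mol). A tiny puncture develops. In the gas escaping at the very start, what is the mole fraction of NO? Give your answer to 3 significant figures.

Rate_i ∝ x_i/√M_i (Graham's law weighted by mole fraction), so the effusate composition follows n_i/√M_i.
x_NO(eff) = (n_NO/√M_NO) / (n_NO/√M_NO + n_UF₆/√M_UF₆)
= (1.85/√30.01) / (1.85/√30.01 + 3.08/√352.02) = 0.3377/(0.3377 + 0.1642) = 0.673.

0.673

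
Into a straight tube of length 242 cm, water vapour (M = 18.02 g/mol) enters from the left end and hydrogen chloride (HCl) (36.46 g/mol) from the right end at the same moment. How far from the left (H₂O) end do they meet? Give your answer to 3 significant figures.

The fronts meet when d_H₂O + d_HCl = L with d_H₂O/d_HCl = √(M_HCl/M_H₂O) (Graham's law). Here √(M_HCl/M_H₂O) = √(36.46/18.02) = 1.422.
With d_H₂O + d_HCl = 242 cm, d_HCl = 242/(1 + 1.422) = 99.90 cm.
d_H₂O = 242 − 99.90 = 142 cm.

142 cm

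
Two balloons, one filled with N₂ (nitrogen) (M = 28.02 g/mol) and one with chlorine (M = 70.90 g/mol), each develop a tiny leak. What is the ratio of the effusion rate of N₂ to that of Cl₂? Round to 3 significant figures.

Using Graham's law: rate_N₂/rate_Cl₂ = √(M_Cl₂/M_N₂) = √(70.90/28.02) = √2.530 = 1.59.

1.59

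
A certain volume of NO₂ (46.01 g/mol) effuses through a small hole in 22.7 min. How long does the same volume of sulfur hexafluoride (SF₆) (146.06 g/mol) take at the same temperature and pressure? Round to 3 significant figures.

40.4 min

Since effusion rate ∝ 1/√M, t_SF₆/t_NO₂ = √(M_SF₆/M_NO₂) = √(146.06/46.01) = √3.175 = 1.782.
So the time for SF₆ is 22.7 × 1.782 = 40.4 min.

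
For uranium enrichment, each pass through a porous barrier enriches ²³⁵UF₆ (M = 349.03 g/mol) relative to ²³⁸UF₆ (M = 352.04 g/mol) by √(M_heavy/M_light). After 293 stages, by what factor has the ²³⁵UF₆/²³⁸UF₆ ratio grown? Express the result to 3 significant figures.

The single-stage factor is √(M_heavy/M_light), so 293 stages give [√(352.04/349.03)]^293 = (352.04/349.03)^(293/2).
= 1.00862^(293/2) = 3.52.

3.52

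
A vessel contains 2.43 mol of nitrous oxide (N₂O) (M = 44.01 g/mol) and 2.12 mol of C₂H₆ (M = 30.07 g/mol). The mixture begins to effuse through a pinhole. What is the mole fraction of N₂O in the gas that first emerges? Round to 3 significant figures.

Effusion rate of each component ∝ n_i/√M_i (partial pressure × 1/√M).
x_N₂O(eff) = (n_N₂O/√M_N₂O) / (n_N₂O/√M_N₂O + n_C₂H₆/√M_C₂H₆)
= (2.43/√44.01) / (2.43/√44.01 + 2.12/√30.07) = 0.3663/(0.3663 + 0.3866) = 0.487.

0.487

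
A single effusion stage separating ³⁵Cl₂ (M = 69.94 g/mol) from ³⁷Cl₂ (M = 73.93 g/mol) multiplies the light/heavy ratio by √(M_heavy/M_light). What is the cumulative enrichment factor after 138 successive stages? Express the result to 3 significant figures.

After 138 stages the ratio has grown by (√(73.93/69.94))^138 = (73.93/69.94)^(138/2).
= 1.05705^69 = 46.0.

46.0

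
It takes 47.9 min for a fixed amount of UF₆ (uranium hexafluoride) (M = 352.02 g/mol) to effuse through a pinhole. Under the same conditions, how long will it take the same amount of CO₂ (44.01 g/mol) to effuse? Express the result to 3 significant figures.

Using Graham's law: t_CO₂/t_UF₆ = √(M_CO₂/M_UF₆) = √(44.01/352.02) = √0.1250 = 0.3536.
So the time for CO₂ is 47.9 × 0.3536 = 16.9 min.

16.9 min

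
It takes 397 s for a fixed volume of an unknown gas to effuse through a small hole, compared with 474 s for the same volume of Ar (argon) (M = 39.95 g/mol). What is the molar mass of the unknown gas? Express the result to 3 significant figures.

From Graham's law, t_X/t_Ar = √(M_X/M_Ar).
397/474 = 0.8376 = √(M_X/39.95)
M_X = 39.95 × 0.8376² = 39.95 × 0.7015 = 28.0 g/mol

28.0 g/mol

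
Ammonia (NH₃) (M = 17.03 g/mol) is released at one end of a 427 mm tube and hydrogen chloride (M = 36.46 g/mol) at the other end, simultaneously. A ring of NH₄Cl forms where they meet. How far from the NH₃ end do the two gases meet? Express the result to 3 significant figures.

Distances travelled in equal time are proportional to diffusion rates, so d_NH₃/d_HCl = √(M_HCl/M_NH₃) = √(36.46/17.03) = 1.463.
With d_NH₃ + d_HCl = 427 mm, d_HCl = 427/(1 + 1.463) = 173.4 mm.
d_NH₃ = 427 − 173.4 = 254 mm.

254 mm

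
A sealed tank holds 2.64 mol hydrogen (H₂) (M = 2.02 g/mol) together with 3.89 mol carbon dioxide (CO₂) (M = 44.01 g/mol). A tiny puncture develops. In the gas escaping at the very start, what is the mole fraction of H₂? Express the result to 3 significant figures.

0.760

The effusion rate of species i is ∝ p_i/√M_i ∝ n_i/√M_i.
So x_H₂ in the escaping gas = (n_H₂/√M_H₂) / Σ(n_i/√M_i)
= (2.64/√2.02) / (2.64/√2.02 + 3.89/√44.01) = 1.857/(1.857 + 0.5864) = 0.760.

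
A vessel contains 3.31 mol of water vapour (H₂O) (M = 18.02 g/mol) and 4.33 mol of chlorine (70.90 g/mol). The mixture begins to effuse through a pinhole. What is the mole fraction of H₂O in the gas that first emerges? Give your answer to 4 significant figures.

Effusion rate of each component ∝ n_i/√M_i (partial pressure × 1/√M).
So x_H₂O in the escaping gas = (n_H₂O/√M_H₂O) / Σ(n_i/√M_i)
= (3.31/√18.02) / (3.31/√18.02 + 4.33/√70.90) = 0.7797/(0.7797 + 0.5142) = 0.6026.

0.6026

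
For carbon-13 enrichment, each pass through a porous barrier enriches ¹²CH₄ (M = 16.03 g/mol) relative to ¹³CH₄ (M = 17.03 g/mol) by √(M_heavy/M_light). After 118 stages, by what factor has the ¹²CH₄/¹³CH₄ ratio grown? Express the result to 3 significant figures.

Overall factor = α^118 with α = √(17.03/16.03), i.e. (17.03/16.03)^(118/2).
= 1.06238^59 = 35.5.

35.5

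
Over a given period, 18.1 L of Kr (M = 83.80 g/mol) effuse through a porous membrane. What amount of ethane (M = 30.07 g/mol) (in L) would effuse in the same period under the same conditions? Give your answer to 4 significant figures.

Graham's law gives rate_C₂H₆/rate_Kr = √(M_Kr/M_C₂H₆) = √(83.80/30.07) = √2.787 = 1.669.
So the volume for C₂H₆ is 18.1 × 1.669 = 30.22 L.

30.22 L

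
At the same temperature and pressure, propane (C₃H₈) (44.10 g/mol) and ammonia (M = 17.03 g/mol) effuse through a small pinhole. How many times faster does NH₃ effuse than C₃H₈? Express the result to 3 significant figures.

1.61

Using Graham's law: rate_NH₃/rate_C₃H₈ = √(M_C₃H₈/M_NH₃) = √(44.10/17.03) = √2.590 = 1.61.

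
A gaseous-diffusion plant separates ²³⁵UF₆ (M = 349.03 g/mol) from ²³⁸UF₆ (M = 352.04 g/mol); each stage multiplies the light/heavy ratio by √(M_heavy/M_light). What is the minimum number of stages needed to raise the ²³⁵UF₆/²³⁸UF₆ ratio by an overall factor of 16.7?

Per stage α = (352.04/349.03)^(1/2) = 1.00862^0.5, giving ln α = 0.004293.
Need α^N ≥ 16.7 ⇒ N ≥ ln(16.7) / ln α = 2.815 / 0.004293 = 655.74.
Rounding up, N = 656 stages.

656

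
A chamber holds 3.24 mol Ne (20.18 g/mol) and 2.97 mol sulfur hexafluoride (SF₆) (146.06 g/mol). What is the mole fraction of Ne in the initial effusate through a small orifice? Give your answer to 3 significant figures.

The effusion rate of species i is ∝ p_i/√M_i ∝ n_i/√M_i.
So x_Ne in the escaping gas = (n_Ne/√M_Ne) / Σ(n_i/√M_i)
= (3.24/√20.18) / (3.24/√20.18 + 2.97/√146.06) = 0.7212/(0.7212 + 0.2457) = 0.746.

0.746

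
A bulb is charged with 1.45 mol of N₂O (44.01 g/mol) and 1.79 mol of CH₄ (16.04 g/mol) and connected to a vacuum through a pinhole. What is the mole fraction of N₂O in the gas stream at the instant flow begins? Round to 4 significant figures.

0.3284

Rate_i ∝ x_i/√M_i (Graham's law weighted by mole fraction), so the effusate composition follows n_i/√M_i.
So x_N₂O in the escaping gas = (n_N₂O/√M_N₂O) / Σ(n_i/√M_i)
= (1.45/√44.01) / (1.45/√44.01 + 1.79/√16.04) = 0.2186/(0.2186 + 0.4469) = 0.3284.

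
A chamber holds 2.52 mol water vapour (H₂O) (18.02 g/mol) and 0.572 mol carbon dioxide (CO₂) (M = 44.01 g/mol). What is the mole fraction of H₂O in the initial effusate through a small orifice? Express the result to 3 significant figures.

Rate_i ∝ x_i/√M_i (Graham's law weighted by mole fraction), so the effusate composition follows n_i/√M_i.
Mole fraction of H₂O in the effusate = (n_H₂O/√M_H₂O) / (n_H₂O/√M_H₂O + n_CO₂/√M_CO₂)
= (2.52/√18.02) / (2.52/√18.02 + 0.572/√44.01) = 0.5936/(0.5936 + 0.08622) = 0.873.

0.873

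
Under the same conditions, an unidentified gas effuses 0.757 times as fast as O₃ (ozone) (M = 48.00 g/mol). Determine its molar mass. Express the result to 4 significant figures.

83.76 g/mol

By Graham's law, rate_X/rate_O₃ = √(M_O₃/M_X).
0.757 = √(48.00/M_X)
M_X = 48.00 / 0.757² = 48.00 / 0.5730 = 83.76 g/mol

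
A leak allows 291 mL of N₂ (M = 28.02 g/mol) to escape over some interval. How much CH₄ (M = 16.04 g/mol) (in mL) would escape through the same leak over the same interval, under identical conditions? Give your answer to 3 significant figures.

From Graham's law, rate_CH₄/rate_N₂ = √(M_N₂/M_CH₄) = √(28.02/16.04) = √1.747 = 1.322.
So the volume for CH₄ is 291 × 1.322 = 385 mL.

385 mL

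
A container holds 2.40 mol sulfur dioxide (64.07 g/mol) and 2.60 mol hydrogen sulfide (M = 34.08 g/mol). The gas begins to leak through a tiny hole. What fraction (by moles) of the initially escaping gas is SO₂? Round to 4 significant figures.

Rate_i ∝ x_i/√M_i (Graham's law weighted by mole fraction), so the effusate composition follows n_i/√M_i.
So x_SO₂ in the escaping gas = (n_SO₂/√M_SO₂) / Σ(n_i/√M_i)
= (2.40/√64.07) / (2.40/√64.07 + 2.60/√34.08) = 0.2998/(0.2998 + 0.4454) = 0.4024.

0.4024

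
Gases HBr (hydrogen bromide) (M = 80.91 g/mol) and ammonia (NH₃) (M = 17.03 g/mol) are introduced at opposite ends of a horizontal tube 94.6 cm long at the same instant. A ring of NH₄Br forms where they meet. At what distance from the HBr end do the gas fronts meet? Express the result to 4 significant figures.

Distances travelled in equal time are proportional to diffusion rates, so d_HBr/d_NH₃ = √(M_NH₃/M_HBr) = √(17.03/80.91) = 0.4588.
With d_HBr + d_NH₃ = 94.6 cm, d_NH₃ = 94.6/(1 + 0.4588) = 64.85 cm.
d_HBr = 94.6 − 64.85 = 29.75 cm.

29.75 cm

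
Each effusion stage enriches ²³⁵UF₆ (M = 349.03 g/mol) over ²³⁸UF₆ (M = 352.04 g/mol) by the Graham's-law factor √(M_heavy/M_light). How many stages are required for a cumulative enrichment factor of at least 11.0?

Per stage α = (352.04/349.03)^(1/2) = 1.00862^0.5, giving ln α = 0.004293.
Need α^N ≥ 11.0 ⇒ N ≥ ln(11.0) / ln α = 2.398 / 0.004293 = 558.50.
Minimum whole number of stages: N = 559.

559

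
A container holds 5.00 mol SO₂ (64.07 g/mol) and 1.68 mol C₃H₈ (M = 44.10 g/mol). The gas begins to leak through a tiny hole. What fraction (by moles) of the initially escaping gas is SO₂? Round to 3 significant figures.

0.712

The effusion rate of species i is ∝ p_i/√M_i ∝ n_i/√M_i.
x_SO₂(eff) = (n_SO₂/√M_SO₂) / (n_SO₂/√M_SO₂ + n_C₃H₈/√M_C₃H₈)
= (5.00/√64.07) / (5.00/√64.07 + 1.68/√44.10) = 0.6247/(0.6247 + 0.2530) = 0.712.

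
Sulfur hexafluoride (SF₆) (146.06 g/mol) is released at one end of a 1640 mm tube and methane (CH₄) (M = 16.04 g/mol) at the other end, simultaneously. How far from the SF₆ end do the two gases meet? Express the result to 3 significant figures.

In equal time, each gas travels a distance ∝ its rate ∝ 1/√M, so d_SF₆/d_CH₄ = √(M_CH₄/M_SF₆) = √(16.04/146.06) = 0.3314.
With d_SF₆ + d_CH₄ = 1640 mm, d_CH₄ = 1640/(1 + 0.3314) = 1232 mm.
d_SF₆ = 1640 − 1232 = 408 mm.

408 mm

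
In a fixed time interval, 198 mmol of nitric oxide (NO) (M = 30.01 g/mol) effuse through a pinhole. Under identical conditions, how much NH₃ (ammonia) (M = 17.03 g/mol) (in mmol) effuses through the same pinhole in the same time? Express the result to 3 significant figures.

263 mmol

Using Graham's law: rate_NH₃/rate_NO = √(M_NO/M_NH₃) = √(30.01/17.03) = √1.762 = 1.327.
So the amount for NH₃ is 198 × 1.327 = 263 mmol.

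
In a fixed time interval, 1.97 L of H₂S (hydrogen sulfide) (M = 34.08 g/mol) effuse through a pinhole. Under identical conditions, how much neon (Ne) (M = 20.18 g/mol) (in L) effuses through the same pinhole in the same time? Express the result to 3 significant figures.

Graham's law gives rate_Ne/rate_H₂S = √(M_H₂S/M_Ne) = √(34.08/20.18) = √1.689 = 1.300.
So the volume for Ne is 1.97 × 1.300 = 2.56 L.

2.56 L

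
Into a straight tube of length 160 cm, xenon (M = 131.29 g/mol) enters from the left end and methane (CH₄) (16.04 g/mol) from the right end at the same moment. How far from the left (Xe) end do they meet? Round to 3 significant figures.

41.4 cm

Distances travelled in equal time are proportional to diffusion rates, so d_Xe/d_CH₄ = √(M_CH₄/M_Xe) = √(16.04/131.29) = 0.3495.
With d_Xe + d_CH₄ = 160 cm, d_CH₄ = 160/(1 + 0.3495) = 118.6 cm.
d_Xe = 160 − 118.6 = 41.4 cm.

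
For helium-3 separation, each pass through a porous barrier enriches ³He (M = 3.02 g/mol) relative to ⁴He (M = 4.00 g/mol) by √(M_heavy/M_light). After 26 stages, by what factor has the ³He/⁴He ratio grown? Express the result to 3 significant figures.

Overall factor = α^26 with α = √(4.00/3.02), i.e. (4.00/3.02)^(26/2).
= 1.32450^13 = 38.6.

38.6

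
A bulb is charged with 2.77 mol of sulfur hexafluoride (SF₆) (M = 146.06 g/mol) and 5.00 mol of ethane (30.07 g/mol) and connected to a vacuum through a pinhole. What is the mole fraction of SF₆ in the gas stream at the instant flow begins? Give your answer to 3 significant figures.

Each component's effusion rate ∝ (its partial pressure)·(1/√M) ∝ n_i/√M_i.
x_SF₆(eff) = (n_SF₆/√M_SF₆) / (n_SF₆/√M_SF₆ + n_C₂H₆/√M_C₂H₆)
= (2.77/√146.06) / (2.77/√146.06 + 5.00/√30.07) = 0.2292/(0.2292 + 0.9118) = 0.201.

0.201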